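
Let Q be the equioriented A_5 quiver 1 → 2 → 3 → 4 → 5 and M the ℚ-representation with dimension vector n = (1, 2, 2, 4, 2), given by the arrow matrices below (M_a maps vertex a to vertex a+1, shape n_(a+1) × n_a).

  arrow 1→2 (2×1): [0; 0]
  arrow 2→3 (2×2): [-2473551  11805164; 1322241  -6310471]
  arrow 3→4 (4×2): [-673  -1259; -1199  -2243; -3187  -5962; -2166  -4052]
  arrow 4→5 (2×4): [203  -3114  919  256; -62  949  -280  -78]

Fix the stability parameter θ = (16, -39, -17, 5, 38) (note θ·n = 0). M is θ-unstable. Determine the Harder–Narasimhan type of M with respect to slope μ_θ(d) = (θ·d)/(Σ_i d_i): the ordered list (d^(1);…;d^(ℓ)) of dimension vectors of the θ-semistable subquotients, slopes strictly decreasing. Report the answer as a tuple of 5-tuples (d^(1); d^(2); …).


Via rank(M_{q-1}∘⋯∘M_p): M ≅ I[1,1], I[2,5]^2, I[4,4]^2.
μ_θ-semistable layers: μ^(1)=38; μ^(2)=16; μ^(3)=5; μ^(4)=-17; μ^(5)=-39

((0, 0, 0, 0, 2); (1, 0, 0, 0, 0); (0, 0, 0, 4, 0); (0, 0, 2, 0, 0); (0, 2, 0, 0, 0))


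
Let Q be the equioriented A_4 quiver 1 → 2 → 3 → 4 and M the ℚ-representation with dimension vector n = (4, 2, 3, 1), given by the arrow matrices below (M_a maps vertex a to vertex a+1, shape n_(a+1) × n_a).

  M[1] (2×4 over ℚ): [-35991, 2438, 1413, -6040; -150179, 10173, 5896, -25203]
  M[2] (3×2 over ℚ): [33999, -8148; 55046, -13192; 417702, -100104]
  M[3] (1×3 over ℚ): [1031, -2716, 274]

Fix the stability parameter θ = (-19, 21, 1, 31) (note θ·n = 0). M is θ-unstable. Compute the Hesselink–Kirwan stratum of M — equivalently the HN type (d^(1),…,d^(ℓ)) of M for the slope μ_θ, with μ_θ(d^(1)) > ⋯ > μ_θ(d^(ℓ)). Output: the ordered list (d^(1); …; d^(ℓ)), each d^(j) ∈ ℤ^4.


Via rank(M_{q-1}∘⋯∘M_p): M ≅ I[1,1]^2, I[1,2], I[1,4], I[3,3]^2.
μ_θ-semistable layers: μ^(1)=31; μ^(2)=21; μ^(3)=11; μ^(4)=1; μ^(5)=-19

((0, 0, 0, 1); (0, 1, 0, 0); (0, 1, 1, 0); (0, 0, 2, 0); (4, 0, 0, 0))


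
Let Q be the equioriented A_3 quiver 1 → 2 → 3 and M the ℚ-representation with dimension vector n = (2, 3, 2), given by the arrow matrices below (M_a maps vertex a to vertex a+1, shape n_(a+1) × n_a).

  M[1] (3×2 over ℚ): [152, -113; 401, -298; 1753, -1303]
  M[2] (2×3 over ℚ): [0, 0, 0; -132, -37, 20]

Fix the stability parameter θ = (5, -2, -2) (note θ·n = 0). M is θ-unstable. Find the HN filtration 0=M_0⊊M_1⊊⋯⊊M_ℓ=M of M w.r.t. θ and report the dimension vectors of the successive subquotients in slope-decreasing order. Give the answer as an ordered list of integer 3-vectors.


Via rank(M_{q-1}∘⋯∘M_p): M ≅ I[1,2], I[1,3], I[2,2], I[3,3].
μ_θ-semistable layers: μ^(1)=3/2; μ^(2)=1/3; μ^(3)=-2

((1, 1, 0); (1, 1, 1); (0, 1, 1))


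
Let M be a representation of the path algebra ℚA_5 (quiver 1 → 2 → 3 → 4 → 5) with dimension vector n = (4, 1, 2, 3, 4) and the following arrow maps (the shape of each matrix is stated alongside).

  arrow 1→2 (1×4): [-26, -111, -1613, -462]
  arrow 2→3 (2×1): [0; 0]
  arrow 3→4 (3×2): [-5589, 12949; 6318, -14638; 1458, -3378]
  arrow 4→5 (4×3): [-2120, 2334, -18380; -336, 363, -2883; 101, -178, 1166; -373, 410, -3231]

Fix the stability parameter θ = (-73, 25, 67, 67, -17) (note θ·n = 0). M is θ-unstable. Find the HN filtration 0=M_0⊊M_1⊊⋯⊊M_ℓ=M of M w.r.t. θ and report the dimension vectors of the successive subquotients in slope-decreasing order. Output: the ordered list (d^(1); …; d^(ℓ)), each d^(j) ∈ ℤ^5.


Barcode: M ≅ I[1,1]^3, I[1,2], I[3,3], I[3,5], I[4,5]^2, I[5,5]. HN layers by μ_θ (5 steps, strictly decreasing):
  μ^(1)=67; μ^(2)=39; μ^(3)=25; μ^(4)=-17; μ^(5)=-73

((0, 0, 1, 0, 0); (0, 0, 1, 1, 1); (0, 1, 0, 2, 2); (0, 0, 0, 0, 1); (4, 0, 0, 0, 0))


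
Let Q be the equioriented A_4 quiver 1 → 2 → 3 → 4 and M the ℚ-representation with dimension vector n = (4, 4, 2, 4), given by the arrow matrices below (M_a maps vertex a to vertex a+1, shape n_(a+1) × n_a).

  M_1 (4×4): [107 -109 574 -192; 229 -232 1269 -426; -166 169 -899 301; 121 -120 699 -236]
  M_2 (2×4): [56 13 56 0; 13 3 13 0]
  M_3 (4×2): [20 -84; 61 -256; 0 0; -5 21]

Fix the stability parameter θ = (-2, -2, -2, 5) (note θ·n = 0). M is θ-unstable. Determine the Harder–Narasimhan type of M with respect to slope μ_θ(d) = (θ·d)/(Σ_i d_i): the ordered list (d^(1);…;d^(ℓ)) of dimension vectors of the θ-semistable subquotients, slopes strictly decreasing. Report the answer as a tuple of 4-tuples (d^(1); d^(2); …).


Interval decomposition of M: I[1,2]^2, I[1,4]^2, I[4,4]^2.
HN type (ℓ=2): μ^(1)=5; μ^(2)=-2

((0, 0, 0, 4); (4, 4, 2, 0))


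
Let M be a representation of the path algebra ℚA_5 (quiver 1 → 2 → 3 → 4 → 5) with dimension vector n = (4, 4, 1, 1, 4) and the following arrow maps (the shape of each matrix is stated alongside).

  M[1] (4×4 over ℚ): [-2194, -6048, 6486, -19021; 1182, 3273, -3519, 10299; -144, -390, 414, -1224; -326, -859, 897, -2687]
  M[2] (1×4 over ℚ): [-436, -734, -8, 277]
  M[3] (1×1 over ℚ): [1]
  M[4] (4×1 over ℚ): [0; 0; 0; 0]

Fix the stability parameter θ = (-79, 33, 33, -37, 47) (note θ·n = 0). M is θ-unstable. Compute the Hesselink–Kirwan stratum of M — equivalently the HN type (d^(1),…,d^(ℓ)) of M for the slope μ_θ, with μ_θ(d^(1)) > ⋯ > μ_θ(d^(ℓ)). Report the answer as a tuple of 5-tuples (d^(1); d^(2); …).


Interval decomposition of M: I[1,1]^2, I[1,2], I[1,4], I[2,2]^2, I[5,5]^4.
HN type (ℓ=4): μ^(1)=47; μ^(2)=33; μ^(3)=29/3; μ^(4)=-79

((0, 0, 0, 0, 4); (0, 3, 0, 0, 0); (0, 1, 1, 1, 0); (4, 0, 0, 0, 0))


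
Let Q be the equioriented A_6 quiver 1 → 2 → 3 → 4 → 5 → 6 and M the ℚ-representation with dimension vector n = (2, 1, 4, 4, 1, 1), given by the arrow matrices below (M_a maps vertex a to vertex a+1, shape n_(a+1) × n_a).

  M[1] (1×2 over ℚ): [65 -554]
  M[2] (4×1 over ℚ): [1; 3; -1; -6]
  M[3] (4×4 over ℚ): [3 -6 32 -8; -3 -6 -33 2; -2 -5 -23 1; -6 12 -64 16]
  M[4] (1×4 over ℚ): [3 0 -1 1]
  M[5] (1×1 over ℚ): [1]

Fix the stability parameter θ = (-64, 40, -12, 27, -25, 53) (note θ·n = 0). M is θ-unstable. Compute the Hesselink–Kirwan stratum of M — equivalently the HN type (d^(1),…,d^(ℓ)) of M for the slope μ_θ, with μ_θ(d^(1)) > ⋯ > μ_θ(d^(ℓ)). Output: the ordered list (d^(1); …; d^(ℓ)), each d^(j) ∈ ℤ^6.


Barcode: M ≅ I[1,1], I[1,6], I[3,3], I[3,4]^2, I[4,4]. HN layers by μ_θ (5 steps, strictly decreasing):
  μ^(1)=53; μ^(2)=27; μ^(3)=15/2; μ^(4)=-12; μ^(5)=-64

((0, 0, 0, 0, 0, 1); (0, 0, 0, 3, 0, 0); (0, 1, 1, 1, 1, 0); (0, 0, 3, 0, 0, 0); (2, 0, 0, 0, 0, 0))


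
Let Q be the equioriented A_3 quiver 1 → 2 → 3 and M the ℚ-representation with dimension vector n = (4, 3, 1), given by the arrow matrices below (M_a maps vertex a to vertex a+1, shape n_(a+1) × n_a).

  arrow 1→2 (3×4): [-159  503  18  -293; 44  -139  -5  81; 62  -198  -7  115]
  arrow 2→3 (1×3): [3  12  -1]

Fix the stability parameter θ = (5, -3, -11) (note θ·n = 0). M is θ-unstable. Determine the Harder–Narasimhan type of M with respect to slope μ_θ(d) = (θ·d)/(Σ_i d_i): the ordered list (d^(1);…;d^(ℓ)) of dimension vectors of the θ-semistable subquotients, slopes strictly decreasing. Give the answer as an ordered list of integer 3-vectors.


Barcode: M ≅ I[1,1], I[1,2]^2, I[1,3]. HN layers by μ_θ (3 steps, strictly decreasing):
  μ^(1)=5; μ^(2)=1; μ^(3)=-3

((1, 0, 0); (2, 2, 0); (1, 1, 1))


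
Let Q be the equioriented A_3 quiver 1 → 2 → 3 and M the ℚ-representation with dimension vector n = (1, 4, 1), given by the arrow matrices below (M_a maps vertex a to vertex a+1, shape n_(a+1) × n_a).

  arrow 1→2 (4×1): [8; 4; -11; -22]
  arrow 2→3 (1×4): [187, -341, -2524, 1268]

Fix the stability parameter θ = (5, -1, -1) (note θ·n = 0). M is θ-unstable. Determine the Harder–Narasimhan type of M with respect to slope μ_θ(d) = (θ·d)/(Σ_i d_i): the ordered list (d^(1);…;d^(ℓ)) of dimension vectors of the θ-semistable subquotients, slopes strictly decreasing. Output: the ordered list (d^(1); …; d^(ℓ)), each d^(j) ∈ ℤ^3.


Barcode: M ≅ I[1,2], I[2,2]^2, I[2,3]. HN layers by μ_θ (2 steps, strictly decreasing):
  μ^(1)=2; μ^(2)=-1

((1, 1, 0); (0, 3, 1))


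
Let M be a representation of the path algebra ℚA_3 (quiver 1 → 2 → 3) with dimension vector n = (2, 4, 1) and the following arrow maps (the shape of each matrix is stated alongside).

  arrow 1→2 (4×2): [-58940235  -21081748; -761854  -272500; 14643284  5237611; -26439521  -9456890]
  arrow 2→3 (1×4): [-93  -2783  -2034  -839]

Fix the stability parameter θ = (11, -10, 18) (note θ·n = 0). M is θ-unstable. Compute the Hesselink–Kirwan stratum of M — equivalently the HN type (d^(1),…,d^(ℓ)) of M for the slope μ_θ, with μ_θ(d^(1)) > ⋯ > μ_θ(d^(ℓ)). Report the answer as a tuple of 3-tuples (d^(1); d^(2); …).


Barcode: M ≅ I[1,2]^2, I[2,2], I[2,3]. HN layers by μ_θ (3 steps, strictly decreasing):
  μ^(1)=18; μ^(2)=1/2; μ^(3)=-10

((0, 0, 1); (2, 2, 0); (0, 2, 0))


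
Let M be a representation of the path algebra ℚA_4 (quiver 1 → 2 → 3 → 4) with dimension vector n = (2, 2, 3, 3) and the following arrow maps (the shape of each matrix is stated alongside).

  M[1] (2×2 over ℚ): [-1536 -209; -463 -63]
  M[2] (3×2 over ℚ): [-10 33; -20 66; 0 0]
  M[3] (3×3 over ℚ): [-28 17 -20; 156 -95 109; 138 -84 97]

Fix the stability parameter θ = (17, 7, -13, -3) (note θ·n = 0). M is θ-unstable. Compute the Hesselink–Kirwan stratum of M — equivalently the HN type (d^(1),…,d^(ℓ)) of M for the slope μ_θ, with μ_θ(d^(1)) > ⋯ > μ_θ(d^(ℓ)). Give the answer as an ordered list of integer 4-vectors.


Via rank(M_{q-1}∘⋯∘M_p): M ≅ I[1,2], I[1,4], I[3,4]^2.
μ_θ-semistable layers: μ^(1)=12; μ^(2)=2; μ^(3)=-3; μ^(4)=-13

((1, 1, 0, 0); (1, 1, 1, 1); (0, 0, 0, 2); (0, 0, 2, 0))


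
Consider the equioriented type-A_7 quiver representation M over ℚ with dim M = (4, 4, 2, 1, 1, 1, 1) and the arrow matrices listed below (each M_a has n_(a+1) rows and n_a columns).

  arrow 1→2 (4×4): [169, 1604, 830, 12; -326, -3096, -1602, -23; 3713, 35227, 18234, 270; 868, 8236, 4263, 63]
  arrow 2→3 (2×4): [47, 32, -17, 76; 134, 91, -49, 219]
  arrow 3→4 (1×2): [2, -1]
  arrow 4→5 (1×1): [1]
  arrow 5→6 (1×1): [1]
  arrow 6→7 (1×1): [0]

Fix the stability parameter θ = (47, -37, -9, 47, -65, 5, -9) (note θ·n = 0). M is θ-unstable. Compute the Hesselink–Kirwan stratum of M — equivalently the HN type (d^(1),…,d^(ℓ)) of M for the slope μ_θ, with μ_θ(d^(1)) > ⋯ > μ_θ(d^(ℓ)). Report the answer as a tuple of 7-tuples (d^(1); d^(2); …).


Barcode: M ≅ I[1,2]^2, I[1,3], I[1,6], I[7,7]. HN layers by μ_θ (4 steps, strictly decreasing):
  μ^(1)=5; μ^(2)=1/3; μ^(3)=-17/5; μ^(4)=-9

((2, 2, 0, 0, 0, 1, 0); (1, 1, 1, 0, 0, 0, 0); (1, 1, 1, 1, 1, 0, 0); (0, 0, 0, 0, 0, 0, 1))


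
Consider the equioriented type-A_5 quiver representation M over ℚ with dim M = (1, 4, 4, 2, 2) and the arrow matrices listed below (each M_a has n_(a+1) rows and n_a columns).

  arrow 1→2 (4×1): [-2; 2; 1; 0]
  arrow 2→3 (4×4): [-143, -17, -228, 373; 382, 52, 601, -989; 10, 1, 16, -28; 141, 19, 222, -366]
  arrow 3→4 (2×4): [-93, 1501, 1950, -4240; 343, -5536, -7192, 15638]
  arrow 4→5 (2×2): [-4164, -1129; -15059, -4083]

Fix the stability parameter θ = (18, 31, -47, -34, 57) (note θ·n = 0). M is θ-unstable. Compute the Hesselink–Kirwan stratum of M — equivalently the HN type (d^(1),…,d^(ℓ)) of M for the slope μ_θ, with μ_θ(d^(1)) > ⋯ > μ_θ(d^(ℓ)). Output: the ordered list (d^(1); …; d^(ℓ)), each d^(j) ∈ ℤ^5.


Interval decomposition of M: I[1,5], I[2,3]^2, I[2,5].
HN type (ℓ=3): μ^(1)=57; μ^(2)=-8; μ^(3)=-50/3

((0, 0, 0, 0, 2); (1, 3, 3, 1, 0); (0, 1, 1, 1, 0))


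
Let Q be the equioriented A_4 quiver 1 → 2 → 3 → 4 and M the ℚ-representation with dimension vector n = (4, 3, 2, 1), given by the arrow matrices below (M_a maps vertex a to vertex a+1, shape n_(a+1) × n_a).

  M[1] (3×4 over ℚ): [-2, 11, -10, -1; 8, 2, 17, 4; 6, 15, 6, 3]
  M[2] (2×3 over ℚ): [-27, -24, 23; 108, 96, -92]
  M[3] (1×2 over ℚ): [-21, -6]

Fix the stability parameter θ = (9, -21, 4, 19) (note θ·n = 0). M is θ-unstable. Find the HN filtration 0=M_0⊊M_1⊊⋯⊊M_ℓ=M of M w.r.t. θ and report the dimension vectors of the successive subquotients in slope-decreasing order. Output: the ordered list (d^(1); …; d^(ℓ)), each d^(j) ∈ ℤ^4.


Barcode: M ≅ I[1,1]^2, I[1,2]^2, I[2,4], I[3,3]. HN layers by μ_θ (5 steps, strictly decreasing):
  μ^(1)=19; μ^(2)=9; μ^(3)=4; μ^(4)=-6; μ^(5)=-21

((0, 0, 0, 1); (2, 0, 0, 0); (0, 0, 2, 0); (2, 2, 0, 0); (0, 1, 0, 0))


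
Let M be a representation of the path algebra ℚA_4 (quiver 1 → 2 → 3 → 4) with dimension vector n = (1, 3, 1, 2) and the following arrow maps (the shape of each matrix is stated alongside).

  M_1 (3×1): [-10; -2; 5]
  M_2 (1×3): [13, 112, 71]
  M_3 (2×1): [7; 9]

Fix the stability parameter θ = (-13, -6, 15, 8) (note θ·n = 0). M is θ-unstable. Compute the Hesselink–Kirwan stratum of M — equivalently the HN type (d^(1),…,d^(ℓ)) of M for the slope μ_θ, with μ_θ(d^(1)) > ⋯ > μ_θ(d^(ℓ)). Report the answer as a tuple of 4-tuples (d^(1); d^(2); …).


Barcode: M ≅ I[1,4], I[2,2]^2, I[4,4]. HN layers by μ_θ (4 steps, strictly decreasing):
  μ^(1)=23/2; μ^(2)=8; μ^(3)=-6; μ^(4)=-13

((0, 0, 1, 1); (0, 0, 0, 1); (0, 3, 0, 0); (1, 0, 0, 0))


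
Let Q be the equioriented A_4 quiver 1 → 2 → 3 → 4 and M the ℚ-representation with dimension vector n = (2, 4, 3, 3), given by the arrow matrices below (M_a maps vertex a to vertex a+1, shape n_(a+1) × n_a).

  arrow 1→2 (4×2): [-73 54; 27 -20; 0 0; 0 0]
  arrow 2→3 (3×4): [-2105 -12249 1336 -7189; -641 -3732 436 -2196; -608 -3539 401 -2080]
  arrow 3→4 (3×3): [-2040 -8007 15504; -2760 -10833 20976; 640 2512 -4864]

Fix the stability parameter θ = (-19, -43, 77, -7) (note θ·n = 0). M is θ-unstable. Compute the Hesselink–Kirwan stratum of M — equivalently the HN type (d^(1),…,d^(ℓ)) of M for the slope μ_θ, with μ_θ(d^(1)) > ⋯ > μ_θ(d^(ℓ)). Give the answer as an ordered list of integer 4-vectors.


Barcode: M ≅ I[1,3], I[1,4], I[2,2], I[2,3], I[4,4]^2. HN layers by μ_θ (5 steps, strictly decreasing):
  μ^(1)=77; μ^(2)=35; μ^(3)=-7; μ^(4)=-31; μ^(5)=-43

((0, 0, 2, 0); (0, 0, 1, 1); (0, 0, 0, 2); (2, 2, 0, 0); (0, 2, 0, 0))


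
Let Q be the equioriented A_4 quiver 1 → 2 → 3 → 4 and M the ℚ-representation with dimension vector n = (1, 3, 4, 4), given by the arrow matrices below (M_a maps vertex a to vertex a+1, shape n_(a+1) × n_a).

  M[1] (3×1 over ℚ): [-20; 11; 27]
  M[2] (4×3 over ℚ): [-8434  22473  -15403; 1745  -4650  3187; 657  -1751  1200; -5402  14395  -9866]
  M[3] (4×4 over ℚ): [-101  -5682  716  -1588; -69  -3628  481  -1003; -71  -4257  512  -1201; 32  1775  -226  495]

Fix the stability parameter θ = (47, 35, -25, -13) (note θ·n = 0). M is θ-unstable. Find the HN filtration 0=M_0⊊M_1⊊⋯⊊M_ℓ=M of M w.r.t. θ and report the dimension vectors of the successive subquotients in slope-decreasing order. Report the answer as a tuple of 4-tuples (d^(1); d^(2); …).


Barcode: M ≅ I[1,3], I[2,4]^2, I[3,4], I[4,4]. HN layers by μ_θ (4 steps, strictly decreasing):
  μ^(1)=19; μ^(2)=-1; μ^(3)=-13; μ^(4)=-25

((1, 1, 1, 0); (0, 2, 2, 2); (0, 0, 0, 2); (0, 0, 1, 0))


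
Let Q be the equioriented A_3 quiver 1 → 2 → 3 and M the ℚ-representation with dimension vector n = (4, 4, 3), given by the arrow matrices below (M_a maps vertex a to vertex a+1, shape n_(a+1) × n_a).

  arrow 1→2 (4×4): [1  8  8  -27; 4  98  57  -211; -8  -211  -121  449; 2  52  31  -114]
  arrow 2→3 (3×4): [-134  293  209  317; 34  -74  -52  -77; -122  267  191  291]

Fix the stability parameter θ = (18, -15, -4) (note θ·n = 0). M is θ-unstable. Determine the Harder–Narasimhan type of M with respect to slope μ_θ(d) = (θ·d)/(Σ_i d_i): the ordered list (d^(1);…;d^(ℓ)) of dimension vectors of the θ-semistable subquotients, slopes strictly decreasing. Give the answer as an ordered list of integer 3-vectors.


Barcode: M ≅ I[1,2]^2, I[1,3]^2, I[3,3]. HN layers by μ_θ (3 steps, strictly decreasing):
  μ^(1)=3/2; μ^(2)=-1/3; μ^(3)=-4

((2, 2, 0); (2, 2, 2); (0, 0, 1))


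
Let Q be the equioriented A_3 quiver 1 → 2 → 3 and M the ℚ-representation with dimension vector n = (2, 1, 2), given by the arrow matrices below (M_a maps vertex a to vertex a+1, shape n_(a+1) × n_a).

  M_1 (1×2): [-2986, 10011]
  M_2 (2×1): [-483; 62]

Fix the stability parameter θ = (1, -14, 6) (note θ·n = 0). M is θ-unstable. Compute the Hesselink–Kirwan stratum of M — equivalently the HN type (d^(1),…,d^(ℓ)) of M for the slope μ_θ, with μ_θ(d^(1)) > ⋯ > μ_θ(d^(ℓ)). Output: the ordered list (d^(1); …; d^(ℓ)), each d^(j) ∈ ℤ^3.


Interval decomposition of M: I[1,1], I[1,3], I[3,3].
HN type (ℓ=3): μ^(1)=6; μ^(2)=1; μ^(3)=-13/2

((0, 0, 2); (1, 0, 0); (1, 1, 0))


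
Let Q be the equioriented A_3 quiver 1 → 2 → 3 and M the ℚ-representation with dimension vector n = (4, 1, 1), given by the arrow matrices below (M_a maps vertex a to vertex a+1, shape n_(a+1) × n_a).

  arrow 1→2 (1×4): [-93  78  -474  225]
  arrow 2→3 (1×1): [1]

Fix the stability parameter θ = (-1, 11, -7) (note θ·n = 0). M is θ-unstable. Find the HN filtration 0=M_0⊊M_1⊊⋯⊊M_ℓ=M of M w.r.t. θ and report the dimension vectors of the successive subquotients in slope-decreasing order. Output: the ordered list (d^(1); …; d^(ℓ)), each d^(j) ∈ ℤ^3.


Interval decomposition of M: I[1,1]^3, I[1,3].
HN type (ℓ=2): μ^(1)=2; μ^(2)=-1

((0, 1, 1); (4, 0, 0))


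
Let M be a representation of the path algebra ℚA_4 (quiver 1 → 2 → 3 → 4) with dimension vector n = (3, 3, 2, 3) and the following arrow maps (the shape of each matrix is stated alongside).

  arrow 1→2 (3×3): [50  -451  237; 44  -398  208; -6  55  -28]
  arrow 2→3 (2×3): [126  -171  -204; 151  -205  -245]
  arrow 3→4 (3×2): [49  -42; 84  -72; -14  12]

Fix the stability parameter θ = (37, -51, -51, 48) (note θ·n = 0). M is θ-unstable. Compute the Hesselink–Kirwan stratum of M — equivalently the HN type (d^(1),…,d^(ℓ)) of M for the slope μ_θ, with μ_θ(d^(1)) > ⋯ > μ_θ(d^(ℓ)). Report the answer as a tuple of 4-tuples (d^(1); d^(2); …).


Via rank(M_{q-1}∘⋯∘M_p): M ≅ I[1,1], I[1,2], I[1,3], I[2,4], I[4,4]^2.
μ_θ-semistable layers: μ^(1)=48; μ^(2)=37; μ^(3)=-7; μ^(4)=-65/3; μ^(5)=-51

((0, 0, 0, 3); (1, 0, 0, 0); (1, 1, 0, 0); (1, 1, 1, 0); (0, 1, 1, 0))


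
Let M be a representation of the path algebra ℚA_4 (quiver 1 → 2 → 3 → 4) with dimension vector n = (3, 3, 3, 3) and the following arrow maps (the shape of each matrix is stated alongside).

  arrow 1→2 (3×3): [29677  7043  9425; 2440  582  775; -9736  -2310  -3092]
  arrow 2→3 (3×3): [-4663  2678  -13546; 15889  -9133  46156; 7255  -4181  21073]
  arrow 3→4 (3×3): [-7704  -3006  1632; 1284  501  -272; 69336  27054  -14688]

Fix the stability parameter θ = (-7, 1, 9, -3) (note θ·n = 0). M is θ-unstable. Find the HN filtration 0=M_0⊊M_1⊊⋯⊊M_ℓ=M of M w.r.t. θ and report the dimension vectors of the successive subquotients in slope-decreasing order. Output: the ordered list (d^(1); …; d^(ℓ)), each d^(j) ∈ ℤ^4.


Via rank(M_{q-1}∘⋯∘M_p): M ≅ I[1,3]^2, I[1,4], I[4,4]^2.
μ_θ-semistable layers: μ^(1)=9; μ^(2)=3; μ^(3)=1; μ^(4)=-3; μ^(5)=-7

((0, 0, 2, 0); (0, 0, 1, 1); (0, 3, 0, 0); (0, 0, 0, 2); (3, 0, 0, 0))


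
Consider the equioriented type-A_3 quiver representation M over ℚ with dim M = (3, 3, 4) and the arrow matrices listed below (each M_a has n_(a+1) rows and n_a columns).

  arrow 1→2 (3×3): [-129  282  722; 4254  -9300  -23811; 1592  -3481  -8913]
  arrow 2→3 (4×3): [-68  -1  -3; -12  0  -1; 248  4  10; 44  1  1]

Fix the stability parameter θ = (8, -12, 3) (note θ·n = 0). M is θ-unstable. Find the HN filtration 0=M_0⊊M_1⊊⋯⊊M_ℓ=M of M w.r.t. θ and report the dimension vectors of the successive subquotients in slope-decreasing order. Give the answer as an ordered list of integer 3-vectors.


Via rank(M_{q-1}∘⋯∘M_p): M ≅ I[1,2], I[1,3]^2, I[3,3]^2.
μ_θ-semistable layers: μ^(1)=3; μ^(2)=-2

((0, 0, 4); (3, 3, 0))


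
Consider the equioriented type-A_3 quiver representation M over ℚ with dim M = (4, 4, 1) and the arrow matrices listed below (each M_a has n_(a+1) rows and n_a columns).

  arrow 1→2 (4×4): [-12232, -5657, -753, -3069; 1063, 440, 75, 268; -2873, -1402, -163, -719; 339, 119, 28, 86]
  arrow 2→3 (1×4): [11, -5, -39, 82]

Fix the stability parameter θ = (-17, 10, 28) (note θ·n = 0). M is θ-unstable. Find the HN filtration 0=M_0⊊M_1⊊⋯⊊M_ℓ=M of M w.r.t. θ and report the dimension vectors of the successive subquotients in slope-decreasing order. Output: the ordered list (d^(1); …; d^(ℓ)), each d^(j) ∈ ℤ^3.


Via rank(M_{q-1}∘⋯∘M_p): M ≅ I[1,2]^3, I[1,3].
μ_θ-semistable layers: μ^(1)=28; μ^(2)=10; μ^(3)=-17

((0, 0, 1); (0, 4, 0); (4, 0, 0))


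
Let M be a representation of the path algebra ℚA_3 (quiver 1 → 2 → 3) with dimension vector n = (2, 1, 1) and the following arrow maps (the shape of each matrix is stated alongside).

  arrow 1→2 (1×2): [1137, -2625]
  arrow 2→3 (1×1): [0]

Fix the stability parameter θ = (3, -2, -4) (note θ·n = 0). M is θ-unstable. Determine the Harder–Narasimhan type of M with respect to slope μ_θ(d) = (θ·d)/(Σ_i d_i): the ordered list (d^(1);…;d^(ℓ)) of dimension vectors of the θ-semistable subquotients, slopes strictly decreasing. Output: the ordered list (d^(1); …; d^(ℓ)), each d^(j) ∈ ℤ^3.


Interval decomposition of M: I[1,1], I[1,2], I[3,3].
HN type (ℓ=3): μ^(1)=3; μ^(2)=1/2; μ^(3)=-4

((1, 0, 0); (1, 1, 0); (0, 0, 1))


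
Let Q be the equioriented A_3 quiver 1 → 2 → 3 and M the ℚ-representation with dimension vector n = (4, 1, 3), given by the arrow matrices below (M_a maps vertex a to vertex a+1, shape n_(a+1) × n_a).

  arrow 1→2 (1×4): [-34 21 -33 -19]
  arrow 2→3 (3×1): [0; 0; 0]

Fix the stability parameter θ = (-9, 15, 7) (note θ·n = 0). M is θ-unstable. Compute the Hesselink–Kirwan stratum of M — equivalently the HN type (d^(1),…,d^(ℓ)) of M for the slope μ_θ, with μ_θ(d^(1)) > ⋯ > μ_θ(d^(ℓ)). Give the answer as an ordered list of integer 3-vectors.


Barcode: M ≅ I[1,1]^3, I[1,2], I[3,3]^3. HN layers by μ_θ (3 steps, strictly decreasing):
  μ^(1)=15; μ^(2)=7; μ^(3)=-9

((0, 1, 0); (0, 0, 3); (4, 0, 0))


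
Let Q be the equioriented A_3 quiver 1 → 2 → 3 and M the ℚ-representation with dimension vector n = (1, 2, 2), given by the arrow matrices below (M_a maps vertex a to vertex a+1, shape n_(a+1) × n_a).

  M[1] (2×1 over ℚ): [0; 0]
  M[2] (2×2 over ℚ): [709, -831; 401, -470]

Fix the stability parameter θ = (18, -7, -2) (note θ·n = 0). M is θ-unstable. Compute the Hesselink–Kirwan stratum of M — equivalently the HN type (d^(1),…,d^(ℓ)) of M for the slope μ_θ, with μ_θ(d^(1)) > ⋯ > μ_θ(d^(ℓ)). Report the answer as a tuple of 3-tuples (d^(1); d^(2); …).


Via rank(M_{q-1}∘⋯∘M_p): M ≅ I[1,1], I[2,3]^2.
μ_θ-semistable layers: μ^(1)=18; μ^(2)=-2; μ^(3)=-7

((1, 0, 0); (0, 0, 2); (0, 2, 0))


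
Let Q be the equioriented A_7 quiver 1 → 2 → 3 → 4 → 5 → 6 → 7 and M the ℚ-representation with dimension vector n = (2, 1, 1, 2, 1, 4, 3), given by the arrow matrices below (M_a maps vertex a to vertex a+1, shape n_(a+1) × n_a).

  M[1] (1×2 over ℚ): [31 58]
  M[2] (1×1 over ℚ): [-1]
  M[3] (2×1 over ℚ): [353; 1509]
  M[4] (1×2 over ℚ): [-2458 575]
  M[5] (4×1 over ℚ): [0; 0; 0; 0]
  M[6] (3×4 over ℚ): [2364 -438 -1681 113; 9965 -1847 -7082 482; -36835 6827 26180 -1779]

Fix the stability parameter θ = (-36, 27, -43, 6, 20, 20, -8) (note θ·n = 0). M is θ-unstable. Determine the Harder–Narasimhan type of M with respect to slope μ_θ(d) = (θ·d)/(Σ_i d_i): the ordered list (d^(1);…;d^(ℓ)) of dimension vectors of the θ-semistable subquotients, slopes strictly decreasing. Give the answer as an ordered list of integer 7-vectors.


Via rank(M_{q-1}∘⋯∘M_p): M ≅ I[1,1], I[1,5], I[4,4], I[6,6], I[6,7]^3.
μ_θ-semistable layers: μ^(1)=20; μ^(2)=6; μ^(3)=-8; μ^(4)=-36

((0, 0, 0, 0, 1, 1, 0); (0, 0, 0, 2, 0, 3, 3); (0, 1, 1, 0, 0, 0, 0); (2, 0, 0, 0, 0, 0, 0))


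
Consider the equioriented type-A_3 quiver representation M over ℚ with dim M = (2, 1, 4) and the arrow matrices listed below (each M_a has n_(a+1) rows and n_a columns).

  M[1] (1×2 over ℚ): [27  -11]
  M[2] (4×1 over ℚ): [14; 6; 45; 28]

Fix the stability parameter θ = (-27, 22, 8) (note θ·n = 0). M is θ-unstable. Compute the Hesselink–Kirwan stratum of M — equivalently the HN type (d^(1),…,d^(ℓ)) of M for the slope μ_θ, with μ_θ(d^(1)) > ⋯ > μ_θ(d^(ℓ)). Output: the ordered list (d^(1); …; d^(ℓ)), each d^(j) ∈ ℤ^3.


Via rank(M_{q-1}∘⋯∘M_p): M ≅ I[1,1], I[1,3], I[3,3]^3.
μ_θ-semistable layers: μ^(1)=15; μ^(2)=8; μ^(3)=-27

((0, 1, 1); (0, 0, 3); (2, 0, 0))


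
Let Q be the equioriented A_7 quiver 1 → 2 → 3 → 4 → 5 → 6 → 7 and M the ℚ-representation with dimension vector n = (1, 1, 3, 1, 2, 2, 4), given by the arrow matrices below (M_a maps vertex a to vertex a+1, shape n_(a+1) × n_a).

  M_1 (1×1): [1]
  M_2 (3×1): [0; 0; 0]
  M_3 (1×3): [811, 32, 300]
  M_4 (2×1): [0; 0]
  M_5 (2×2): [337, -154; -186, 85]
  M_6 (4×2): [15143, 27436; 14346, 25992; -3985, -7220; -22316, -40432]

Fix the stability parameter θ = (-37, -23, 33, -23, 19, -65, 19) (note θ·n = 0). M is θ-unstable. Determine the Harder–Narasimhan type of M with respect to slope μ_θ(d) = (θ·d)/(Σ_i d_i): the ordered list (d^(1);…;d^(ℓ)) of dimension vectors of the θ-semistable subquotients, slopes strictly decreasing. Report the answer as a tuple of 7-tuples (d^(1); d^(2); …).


Barcode: M ≅ I[1,2], I[3,3]^2, I[3,4], I[5,6], I[5,7], I[7,7]^3. HN layers by μ_θ (5 steps, strictly decreasing):
  μ^(1)=33; μ^(2)=19; μ^(3)=5; μ^(4)=-23; μ^(5)=-37

((0, 0, 2, 0, 0, 0, 0); (0, 0, 0, 0, 0, 0, 4); (0, 0, 1, 1, 0, 0, 0); (0, 1, 0, 0, 2, 2, 0); (1, 0, 0, 0, 0, 0, 0))


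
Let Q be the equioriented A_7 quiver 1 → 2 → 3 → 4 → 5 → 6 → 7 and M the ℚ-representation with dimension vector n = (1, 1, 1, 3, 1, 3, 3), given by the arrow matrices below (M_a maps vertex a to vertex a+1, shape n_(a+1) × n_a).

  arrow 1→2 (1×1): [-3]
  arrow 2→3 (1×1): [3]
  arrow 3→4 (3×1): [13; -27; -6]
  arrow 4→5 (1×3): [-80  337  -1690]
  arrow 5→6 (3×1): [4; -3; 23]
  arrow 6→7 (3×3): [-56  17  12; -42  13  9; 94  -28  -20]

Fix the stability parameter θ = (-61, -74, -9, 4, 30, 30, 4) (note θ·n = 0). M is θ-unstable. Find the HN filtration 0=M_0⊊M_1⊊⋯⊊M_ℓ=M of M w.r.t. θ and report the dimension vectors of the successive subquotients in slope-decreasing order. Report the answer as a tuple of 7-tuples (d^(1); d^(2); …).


Barcode: M ≅ I[1,7], I[4,4]^2, I[6,7]^2. HN layers by μ_θ (5 steps, strictly decreasing):
  μ^(1)=64/3; μ^(2)=17; μ^(3)=4; μ^(4)=-9; μ^(5)=-135/2

((0, 0, 0, 0, 1, 1, 1); (0, 0, 0, 0, 0, 2, 2); (0, 0, 0, 3, 0, 0, 0); (0, 0, 1, 0, 0, 0, 0); (1, 1, 0, 0, 0, 0, 0))


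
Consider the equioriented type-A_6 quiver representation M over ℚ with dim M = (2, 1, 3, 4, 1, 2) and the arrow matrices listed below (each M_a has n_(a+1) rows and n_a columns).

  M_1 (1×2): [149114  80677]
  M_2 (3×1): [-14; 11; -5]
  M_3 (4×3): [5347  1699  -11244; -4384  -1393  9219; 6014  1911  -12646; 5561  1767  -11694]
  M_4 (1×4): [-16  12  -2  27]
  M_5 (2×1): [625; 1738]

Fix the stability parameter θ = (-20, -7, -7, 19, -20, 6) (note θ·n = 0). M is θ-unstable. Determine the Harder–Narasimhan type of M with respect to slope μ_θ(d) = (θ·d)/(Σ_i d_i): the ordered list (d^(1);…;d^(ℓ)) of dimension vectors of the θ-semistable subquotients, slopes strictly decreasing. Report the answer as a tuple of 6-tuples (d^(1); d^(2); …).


Barcode: M ≅ I[1,1], I[1,6], I[3,4]^2, I[4,4], I[6,6]. HN layers by μ_θ (5 steps, strictly decreasing):
  μ^(1)=19; μ^(2)=6; μ^(3)=-1/2; μ^(4)=-7; μ^(5)=-20

((0, 0, 0, 3, 0, 0); (0, 0, 0, 0, 0, 2); (0, 0, 0, 1, 1, 0); (0, 1, 3, 0, 0, 0); (2, 0, 0, 0, 0, 0))


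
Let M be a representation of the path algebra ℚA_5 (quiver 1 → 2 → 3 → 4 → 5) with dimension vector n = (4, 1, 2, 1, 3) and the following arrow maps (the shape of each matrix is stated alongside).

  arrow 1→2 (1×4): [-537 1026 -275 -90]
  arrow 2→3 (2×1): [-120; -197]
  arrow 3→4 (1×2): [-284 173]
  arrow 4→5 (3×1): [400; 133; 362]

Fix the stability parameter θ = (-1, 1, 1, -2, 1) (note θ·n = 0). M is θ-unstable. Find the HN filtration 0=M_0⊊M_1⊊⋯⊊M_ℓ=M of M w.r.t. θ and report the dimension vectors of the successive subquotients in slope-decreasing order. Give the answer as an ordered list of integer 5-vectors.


Interval decomposition of M: I[1,1]^3, I[1,5], I[3,3], I[5,5]^2.
HN type (ℓ=3): μ^(1)=1; μ^(2)=0; μ^(3)=-1

((0, 0, 1, 0, 3); (0, 1, 1, 1, 0); (4, 0, 0, 0, 0))


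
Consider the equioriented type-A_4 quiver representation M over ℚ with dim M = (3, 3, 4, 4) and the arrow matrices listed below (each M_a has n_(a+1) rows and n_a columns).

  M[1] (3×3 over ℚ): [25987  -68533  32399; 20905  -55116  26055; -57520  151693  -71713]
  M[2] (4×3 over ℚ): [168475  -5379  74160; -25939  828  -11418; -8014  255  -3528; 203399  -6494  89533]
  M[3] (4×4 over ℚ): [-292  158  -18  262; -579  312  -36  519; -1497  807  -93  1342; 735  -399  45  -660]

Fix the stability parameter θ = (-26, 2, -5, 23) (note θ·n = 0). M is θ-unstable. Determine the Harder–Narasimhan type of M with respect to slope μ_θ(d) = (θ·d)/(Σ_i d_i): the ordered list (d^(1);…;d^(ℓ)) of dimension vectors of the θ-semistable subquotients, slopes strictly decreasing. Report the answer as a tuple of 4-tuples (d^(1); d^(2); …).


Interval decomposition of M: I[1,3]^2, I[1,4], I[3,4], I[4,4]^2.
HN type (ℓ=4): μ^(1)=23; μ^(2)=-3/2; μ^(3)=-5; μ^(4)=-26

((0, 0, 0, 4); (0, 3, 3, 0); (0, 0, 1, 0); (3, 0, 0, 0))


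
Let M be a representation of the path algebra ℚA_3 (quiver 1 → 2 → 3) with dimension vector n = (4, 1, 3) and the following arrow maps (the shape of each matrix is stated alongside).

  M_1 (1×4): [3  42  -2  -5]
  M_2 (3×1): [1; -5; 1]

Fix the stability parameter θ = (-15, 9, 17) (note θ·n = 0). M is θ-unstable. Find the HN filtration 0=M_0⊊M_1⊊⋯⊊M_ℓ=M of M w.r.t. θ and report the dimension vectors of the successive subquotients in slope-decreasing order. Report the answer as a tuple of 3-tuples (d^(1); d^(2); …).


Interval decomposition of M: I[1,1]^3, I[1,3], I[3,3]^2.
HN type (ℓ=3): μ^(1)=17; μ^(2)=9; μ^(3)=-15

((0, 0, 3); (0, 1, 0); (4, 0, 0))


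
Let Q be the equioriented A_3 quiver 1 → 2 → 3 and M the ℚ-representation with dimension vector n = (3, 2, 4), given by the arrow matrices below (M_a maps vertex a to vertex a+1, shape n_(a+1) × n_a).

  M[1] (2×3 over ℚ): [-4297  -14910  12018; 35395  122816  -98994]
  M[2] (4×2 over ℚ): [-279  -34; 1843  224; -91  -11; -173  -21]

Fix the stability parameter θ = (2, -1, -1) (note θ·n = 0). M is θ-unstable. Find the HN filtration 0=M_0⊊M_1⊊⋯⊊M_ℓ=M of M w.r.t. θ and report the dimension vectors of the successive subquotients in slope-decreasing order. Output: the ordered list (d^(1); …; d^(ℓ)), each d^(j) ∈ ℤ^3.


Via rank(M_{q-1}∘⋯∘M_p): M ≅ I[1,1], I[1,3]^2, I[3,3]^2.
μ_θ-semistable layers: μ^(1)=2; μ^(2)=0; μ^(3)=-1

((1, 0, 0); (2, 2, 2); (0, 0, 2))


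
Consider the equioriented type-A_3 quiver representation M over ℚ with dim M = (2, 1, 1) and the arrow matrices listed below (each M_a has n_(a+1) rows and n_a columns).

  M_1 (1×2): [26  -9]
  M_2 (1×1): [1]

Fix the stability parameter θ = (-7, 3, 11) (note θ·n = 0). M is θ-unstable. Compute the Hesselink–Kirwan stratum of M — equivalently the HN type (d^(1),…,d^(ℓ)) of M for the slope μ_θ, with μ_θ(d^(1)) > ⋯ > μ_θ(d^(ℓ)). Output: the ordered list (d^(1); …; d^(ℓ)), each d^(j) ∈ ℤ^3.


Interval decomposition of M: I[1,1], I[1,3].
HN type (ℓ=3): μ^(1)=11; μ^(2)=3; μ^(3)=-7

((0, 0, 1); (0, 1, 0); (2, 0, 0))


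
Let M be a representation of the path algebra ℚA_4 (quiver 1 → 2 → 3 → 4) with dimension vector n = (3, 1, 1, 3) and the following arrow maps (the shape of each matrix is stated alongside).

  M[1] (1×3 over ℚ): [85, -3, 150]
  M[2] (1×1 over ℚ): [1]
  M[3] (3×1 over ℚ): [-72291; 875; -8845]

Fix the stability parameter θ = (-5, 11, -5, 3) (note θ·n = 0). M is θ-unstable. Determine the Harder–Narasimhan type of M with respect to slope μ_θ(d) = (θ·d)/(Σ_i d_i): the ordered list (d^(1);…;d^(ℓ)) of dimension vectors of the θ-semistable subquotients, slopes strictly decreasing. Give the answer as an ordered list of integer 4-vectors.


Interval decomposition of M: I[1,1]^2, I[1,4], I[4,4]^2.
HN type (ℓ=2): μ^(1)=3; μ^(2)=-5

((0, 1, 1, 3); (3, 0, 0, 0))


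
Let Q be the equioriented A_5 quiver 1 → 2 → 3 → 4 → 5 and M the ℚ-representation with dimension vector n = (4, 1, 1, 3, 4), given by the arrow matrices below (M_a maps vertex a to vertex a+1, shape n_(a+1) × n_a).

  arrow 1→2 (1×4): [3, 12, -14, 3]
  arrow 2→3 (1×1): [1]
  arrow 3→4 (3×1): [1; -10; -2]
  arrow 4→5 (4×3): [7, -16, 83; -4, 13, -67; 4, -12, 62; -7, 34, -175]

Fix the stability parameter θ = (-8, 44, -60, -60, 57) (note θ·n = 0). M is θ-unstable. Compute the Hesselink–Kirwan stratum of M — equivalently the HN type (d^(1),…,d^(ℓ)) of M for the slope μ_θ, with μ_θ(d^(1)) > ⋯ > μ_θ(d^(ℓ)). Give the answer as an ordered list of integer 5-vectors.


Via rank(M_{q-1}∘⋯∘M_p): M ≅ I[1,1]^3, I[1,5], I[4,5]^2, I[5,5].
μ_θ-semistable layers: μ^(1)=57; μ^(2)=-8; μ^(3)=-21; μ^(4)=-60

((0, 0, 0, 0, 4); (3, 0, 0, 0, 0); (1, 1, 1, 1, 0); (0, 0, 0, 2, 0))


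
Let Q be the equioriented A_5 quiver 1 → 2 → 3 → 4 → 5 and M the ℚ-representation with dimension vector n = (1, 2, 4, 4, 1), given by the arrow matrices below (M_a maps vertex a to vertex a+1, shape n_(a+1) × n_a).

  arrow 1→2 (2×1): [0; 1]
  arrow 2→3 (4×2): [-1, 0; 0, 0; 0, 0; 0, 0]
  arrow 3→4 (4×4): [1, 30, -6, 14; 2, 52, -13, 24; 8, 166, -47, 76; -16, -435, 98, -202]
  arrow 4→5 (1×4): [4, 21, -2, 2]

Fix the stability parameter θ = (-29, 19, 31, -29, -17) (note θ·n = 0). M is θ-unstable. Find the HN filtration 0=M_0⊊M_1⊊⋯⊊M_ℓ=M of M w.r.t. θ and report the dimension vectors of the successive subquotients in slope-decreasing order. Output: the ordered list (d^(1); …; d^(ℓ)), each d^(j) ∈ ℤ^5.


Barcode: M ≅ I[1,2], I[2,5], I[3,4]^3. HN layers by μ_θ (3 steps, strictly decreasing):
  μ^(1)=19; μ^(2)=1; μ^(3)=-29

((0, 1, 0, 0, 0); (0, 1, 4, 4, 1); (1, 0, 0, 0, 0))


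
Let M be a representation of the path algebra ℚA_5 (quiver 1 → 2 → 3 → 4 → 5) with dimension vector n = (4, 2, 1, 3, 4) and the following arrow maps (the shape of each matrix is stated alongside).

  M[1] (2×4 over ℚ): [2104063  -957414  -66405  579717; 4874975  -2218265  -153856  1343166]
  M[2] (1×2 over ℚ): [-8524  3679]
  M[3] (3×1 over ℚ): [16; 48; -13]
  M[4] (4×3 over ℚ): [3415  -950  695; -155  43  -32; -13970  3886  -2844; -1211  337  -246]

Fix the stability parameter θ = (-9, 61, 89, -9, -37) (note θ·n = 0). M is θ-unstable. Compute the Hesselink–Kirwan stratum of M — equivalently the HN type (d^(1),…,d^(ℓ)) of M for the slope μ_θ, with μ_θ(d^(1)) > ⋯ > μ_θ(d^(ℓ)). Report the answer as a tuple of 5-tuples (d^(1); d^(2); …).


Via rank(M_{q-1}∘⋯∘M_p): M ≅ I[1,1]^2, I[1,2], I[1,5], I[4,4], I[4,5], I[5,5]^2.
μ_θ-semistable layers: μ^(1)=61; μ^(2)=26; μ^(3)=-9; μ^(4)=-23; μ^(5)=-37

((0, 1, 0, 0, 0); (0, 1, 1, 1, 1); (4, 0, 0, 1, 0); (0, 0, 0, 1, 1); (0, 0, 0, 0, 2))


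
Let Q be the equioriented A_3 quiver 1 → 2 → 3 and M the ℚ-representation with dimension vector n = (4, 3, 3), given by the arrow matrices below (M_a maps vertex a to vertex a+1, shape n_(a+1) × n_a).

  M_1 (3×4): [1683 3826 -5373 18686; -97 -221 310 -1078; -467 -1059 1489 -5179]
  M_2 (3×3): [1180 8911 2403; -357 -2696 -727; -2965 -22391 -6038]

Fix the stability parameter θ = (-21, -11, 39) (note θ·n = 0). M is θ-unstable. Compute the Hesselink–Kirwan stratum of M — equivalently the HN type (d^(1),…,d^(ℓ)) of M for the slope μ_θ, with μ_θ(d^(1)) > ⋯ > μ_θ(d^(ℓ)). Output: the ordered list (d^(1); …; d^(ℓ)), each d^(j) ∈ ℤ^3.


Barcode: M ≅ I[1,1], I[1,2], I[1,3]^2, I[3,3]. HN layers by μ_θ (3 steps, strictly decreasing):
  μ^(1)=39; μ^(2)=-11; μ^(3)=-21

((0, 0, 3); (0, 3, 0); (4, 0, 0))


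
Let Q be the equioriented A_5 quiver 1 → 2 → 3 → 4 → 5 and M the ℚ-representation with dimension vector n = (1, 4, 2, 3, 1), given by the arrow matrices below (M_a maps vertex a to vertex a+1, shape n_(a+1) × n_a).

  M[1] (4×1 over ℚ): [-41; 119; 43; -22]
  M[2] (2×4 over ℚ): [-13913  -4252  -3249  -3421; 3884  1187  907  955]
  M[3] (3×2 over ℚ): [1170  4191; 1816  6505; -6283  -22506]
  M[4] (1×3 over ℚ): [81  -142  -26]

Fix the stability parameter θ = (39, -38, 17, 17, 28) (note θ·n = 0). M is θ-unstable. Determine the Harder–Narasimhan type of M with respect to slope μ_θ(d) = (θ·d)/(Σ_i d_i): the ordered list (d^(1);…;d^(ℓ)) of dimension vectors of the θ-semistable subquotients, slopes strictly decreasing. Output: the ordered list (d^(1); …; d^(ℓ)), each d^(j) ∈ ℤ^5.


Via rank(M_{q-1}∘⋯∘M_p): M ≅ I[1,2], I[2,2], I[2,4], I[2,5], I[4,4].
μ_θ-semistable layers: μ^(1)=28; μ^(2)=17; μ^(3)=1/2; μ^(4)=-38

((0, 0, 0, 0, 1); (0, 0, 2, 3, 0); (1, 1, 0, 0, 0); (0, 3, 0, 0, 0))


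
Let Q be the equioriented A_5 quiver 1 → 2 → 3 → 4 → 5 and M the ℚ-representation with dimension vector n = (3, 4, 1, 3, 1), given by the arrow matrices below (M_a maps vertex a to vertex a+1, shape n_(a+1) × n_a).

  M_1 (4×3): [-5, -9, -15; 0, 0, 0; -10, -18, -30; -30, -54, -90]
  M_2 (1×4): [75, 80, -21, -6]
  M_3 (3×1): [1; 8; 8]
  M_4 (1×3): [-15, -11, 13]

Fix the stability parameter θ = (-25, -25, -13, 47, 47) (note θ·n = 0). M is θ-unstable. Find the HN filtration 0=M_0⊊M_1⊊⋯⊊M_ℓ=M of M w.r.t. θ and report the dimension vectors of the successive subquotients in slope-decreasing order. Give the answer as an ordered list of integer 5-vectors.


Via rank(M_{q-1}∘⋯∘M_p): M ≅ I[1,1]^2, I[1,5], I[2,2]^3, I[4,4]^2.
μ_θ-semistable layers: μ^(1)=47; μ^(2)=-13; μ^(3)=-25

((0, 0, 0, 3, 1); (0, 0, 1, 0, 0); (3, 4, 0, 0, 0))


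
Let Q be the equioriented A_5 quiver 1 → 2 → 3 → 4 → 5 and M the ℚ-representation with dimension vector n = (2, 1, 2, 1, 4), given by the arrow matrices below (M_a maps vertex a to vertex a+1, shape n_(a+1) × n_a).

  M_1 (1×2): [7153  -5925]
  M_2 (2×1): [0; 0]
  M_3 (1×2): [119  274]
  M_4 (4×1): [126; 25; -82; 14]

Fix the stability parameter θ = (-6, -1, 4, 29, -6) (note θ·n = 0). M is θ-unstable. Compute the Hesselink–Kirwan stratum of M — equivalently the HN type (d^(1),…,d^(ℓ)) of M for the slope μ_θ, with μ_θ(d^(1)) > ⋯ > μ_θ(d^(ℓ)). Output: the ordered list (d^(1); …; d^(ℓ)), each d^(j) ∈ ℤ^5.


Via rank(M_{q-1}∘⋯∘M_p): M ≅ I[1,1], I[1,2], I[3,3], I[3,5], I[5,5]^3.
μ_θ-semistable layers: μ^(1)=23/2; μ^(2)=4; μ^(3)=-1; μ^(4)=-6

((0, 0, 0, 1, 1); (0, 0, 2, 0, 0); (0, 1, 0, 0, 0); (2, 0, 0, 0, 3))
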